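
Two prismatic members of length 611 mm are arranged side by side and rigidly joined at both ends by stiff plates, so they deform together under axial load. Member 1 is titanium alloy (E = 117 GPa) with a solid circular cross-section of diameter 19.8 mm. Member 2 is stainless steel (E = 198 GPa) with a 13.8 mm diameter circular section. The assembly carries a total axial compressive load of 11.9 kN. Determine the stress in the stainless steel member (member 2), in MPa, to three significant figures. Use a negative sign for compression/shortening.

-35.9 MPa

A_1 = 307.9 mm².
A_2 = 149.6 mm².
Equal strain + equilibrium ⇒ each member carries load in proportion to AE: A₁E₁ = 36030000 N, A₂E₂ = 29620000 N, ΣAE = 65640000 N.
σ₂ = P·E₂/ΣAE = -11900·198000/65640000 = -35.9 MPa.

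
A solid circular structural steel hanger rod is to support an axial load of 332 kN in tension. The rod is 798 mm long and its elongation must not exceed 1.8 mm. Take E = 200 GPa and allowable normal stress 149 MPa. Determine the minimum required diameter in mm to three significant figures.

53.3 mm

Required area A ≥ P/σ_allow = 332000/149 = 2228 mm².
For a solid circular section, d ≥ √(4A/π) = 53.26 mm.
Elongation limit: A ≥ PL/(Eδ_allow) = 332000·798/(200000·1.8) = 735.9 mm² ⇒ d ≥ 30.61 mm.
The stress limit governs.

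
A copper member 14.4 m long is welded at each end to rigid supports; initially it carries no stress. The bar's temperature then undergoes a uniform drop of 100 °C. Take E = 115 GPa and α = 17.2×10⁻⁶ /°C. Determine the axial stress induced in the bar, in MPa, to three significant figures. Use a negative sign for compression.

Free thermal expansion αLΔT = 17.2e-6 · 14400 · -100 = -24.77 mm.
The walls impose strain ε = −(-24.77)/14400 = 1.7200e-03; σ = Eε = 115000 · 1.7200e-03 = 197.8 MPa.

198 MPa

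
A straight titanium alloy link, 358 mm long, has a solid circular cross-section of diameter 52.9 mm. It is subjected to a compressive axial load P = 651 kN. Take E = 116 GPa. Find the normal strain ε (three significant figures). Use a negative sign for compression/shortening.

-0.00255

A = 2198 mm².
σ = N/A = -296.2 MPa; ε = σ/E = -296.2/116000 = -2.553e-03.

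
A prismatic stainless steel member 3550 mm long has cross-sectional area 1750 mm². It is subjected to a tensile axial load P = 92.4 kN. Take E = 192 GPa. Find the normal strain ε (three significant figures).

σ = N/A = 52.8 MPa; ε = σ/E = 52.8/192000 = 2.750e-04.

2.75e-04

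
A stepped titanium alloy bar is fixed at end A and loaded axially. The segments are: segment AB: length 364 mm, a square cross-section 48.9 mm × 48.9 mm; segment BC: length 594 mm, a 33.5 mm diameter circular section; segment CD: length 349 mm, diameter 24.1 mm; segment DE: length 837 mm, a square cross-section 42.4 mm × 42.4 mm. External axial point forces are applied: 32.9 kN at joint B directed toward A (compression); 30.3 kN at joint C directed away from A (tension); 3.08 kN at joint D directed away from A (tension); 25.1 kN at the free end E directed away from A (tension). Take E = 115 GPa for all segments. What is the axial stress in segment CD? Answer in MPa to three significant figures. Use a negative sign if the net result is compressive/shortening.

61.8 MPa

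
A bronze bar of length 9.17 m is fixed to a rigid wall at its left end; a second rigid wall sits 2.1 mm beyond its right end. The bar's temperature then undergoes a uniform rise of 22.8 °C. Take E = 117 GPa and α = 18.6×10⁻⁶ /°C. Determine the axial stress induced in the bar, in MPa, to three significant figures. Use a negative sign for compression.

-22.8 MPa

Free thermal expansion αLΔT = 18.6e-6 · 9170 · 22.8 = 3.889 mm.
The walls engage after the gap closes; constrained expansion = 3.889 − 2.1 = 1.789 mm.
The walls impose strain ε = −(1.789)/9170 = -1.9507e-04; σ = Eε = 117000 · -1.9507e-04 = -22.82 MPa.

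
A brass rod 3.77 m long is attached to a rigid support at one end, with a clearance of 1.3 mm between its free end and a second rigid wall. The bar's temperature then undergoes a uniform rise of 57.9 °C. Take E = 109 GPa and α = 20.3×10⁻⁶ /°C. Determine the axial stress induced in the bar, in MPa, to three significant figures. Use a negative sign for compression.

-90.5 MPa

Free thermal expansion αLΔT = 20.3e-6 · 3770 · 57.9 = 4.431 mm.
The walls engage after the gap closes; constrained expansion = 4.431 − 1.3 = 3.131 mm.
The walls impose strain ε = −(3.131)/3770 = -8.3054e-04; σ = Eε = 109000 · -8.3054e-04 = -90.53 MPa.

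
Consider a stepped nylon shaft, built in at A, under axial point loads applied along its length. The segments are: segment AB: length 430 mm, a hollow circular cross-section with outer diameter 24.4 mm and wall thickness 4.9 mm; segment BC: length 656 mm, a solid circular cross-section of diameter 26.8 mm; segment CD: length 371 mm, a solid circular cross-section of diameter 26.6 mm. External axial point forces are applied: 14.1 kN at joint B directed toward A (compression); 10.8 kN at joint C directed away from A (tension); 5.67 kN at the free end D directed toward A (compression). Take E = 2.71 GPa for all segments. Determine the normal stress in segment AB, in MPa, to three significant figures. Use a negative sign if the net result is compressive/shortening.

Internal axial forces (sectioning from the free end, tension +): N_CD = -5.67 kN, N_BC = 5.13 kN, N_AB = -8.97 kN.
A_AB = 300.2 mm².
σ_AB = N_AB/A_AB = -8970/300.2 = -29.88 MPa.

-29.9 MPa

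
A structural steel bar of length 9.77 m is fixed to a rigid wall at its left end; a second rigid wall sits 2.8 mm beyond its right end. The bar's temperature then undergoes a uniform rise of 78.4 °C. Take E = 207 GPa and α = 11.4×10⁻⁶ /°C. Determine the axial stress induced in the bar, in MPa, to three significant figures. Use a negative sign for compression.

Free thermal expansion αLΔT = 11.4e-6 · 9770 · 78.4 = 8.732 mm.
The walls engage after the gap closes; constrained expansion = 8.732 − 2.8 = 5.932 mm.
The walls impose strain ε = −(5.932)/9770 = -6.0717e-04; σ = Eε = 207000 · -6.0717e-04 = -125.7 MPa.

-126 MPa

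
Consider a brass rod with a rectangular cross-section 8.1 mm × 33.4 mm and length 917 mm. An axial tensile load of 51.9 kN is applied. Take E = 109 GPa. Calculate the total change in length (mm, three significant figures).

1.61 mm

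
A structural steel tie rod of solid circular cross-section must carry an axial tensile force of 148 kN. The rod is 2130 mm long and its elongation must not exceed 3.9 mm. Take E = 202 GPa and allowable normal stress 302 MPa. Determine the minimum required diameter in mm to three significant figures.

25.0 mm

Required area A ≥ P/σ_allow = 148000/302 = 490.1 mm².
For a solid circular section, d ≥ √(4A/π) = 24.98 mm.
Elongation limit: A ≥ PL/(Eδ_allow) = 148000·2130/(202000·3.9) = 400.2 mm² ⇒ d ≥ 22.57 mm.
The stress limit governs.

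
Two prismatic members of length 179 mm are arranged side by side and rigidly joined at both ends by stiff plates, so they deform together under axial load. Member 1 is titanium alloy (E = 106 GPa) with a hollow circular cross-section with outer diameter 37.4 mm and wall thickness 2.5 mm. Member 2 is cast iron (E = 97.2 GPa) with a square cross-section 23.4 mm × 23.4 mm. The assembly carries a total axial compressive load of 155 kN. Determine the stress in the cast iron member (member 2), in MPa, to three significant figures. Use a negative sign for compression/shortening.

A_1 = 274.1 mm².
A_2 = 547.6 mm².
Equal strain + equilibrium ⇒ each member carries load in proportion to AE: A₁E₁ = 29060000 N, A₂E₂ = 53220000 N, ΣAE = 82280000 N.
σ₂ = P·E₂/ΣAE = -155000·97200/82280000 = -183.1 MPa.

-183 MPa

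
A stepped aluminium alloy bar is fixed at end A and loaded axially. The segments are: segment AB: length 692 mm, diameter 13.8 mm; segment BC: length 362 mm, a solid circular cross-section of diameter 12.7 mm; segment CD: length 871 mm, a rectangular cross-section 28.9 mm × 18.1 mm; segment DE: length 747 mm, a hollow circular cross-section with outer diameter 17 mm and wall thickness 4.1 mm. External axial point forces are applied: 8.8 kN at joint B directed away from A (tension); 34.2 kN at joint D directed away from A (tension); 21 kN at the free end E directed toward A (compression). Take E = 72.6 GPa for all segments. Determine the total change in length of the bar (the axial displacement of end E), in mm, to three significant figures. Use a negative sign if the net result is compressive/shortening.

Internal axial forces (sectioning from the free end, tension +): N_DE = -21 kN, N_CD = 13.2 kN, N_BC = 13.2 kN, N_AB = 22 kN.
A_AB = 149.6 mm².
A_BC = 126.7 mm².
A_CD = 523.1 mm².
A_DE = 166.2 mm².
δ_AB = 22000·692/(149.6·72600) = 1.402 mm
δ_BC = 13200·362/(126.7·72600) = 0.5196 mm
δ_CD = 13200·871/(523.1·72600) = 0.3027 mm
δ_DE = -21000·747/(166.2·72600) = -1.3 mm
δ = Σδ_i = 0.9239 mm.

0.924 mm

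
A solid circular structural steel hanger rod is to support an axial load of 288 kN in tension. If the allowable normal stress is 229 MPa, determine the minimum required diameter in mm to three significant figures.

40.0 mm

Required area A ≥ P/σ_allow = 288000/229 = 1258 mm².
For a solid circular section, d ≥ √(4A/π) = 40.02 mm.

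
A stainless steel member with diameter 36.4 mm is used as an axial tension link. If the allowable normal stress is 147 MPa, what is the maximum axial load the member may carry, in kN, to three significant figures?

153 kN

A = 1041 mm².
P_max = σ_allow · A = 147 · 1041 = 153000 N = 153 kN.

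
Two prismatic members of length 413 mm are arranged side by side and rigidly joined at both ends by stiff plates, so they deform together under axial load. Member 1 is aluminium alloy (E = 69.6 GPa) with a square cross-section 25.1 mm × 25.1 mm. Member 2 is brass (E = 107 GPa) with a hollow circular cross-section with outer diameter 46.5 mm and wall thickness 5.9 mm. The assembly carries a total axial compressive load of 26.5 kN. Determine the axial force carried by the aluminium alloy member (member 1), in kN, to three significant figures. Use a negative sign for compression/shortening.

-9.34 kN

A_1 = 630 mm².
A_2 = 752.5 mm².
Equal strain + equilibrium ⇒ each member carries load in proportion to AE: A₁E₁ = 43850000 N, A₂E₂ = 80520000 N, ΣAE = 124400000 N.
F₁ = P·A₁E₁/ΣAE = -26500·43850000/124400000 = -9343 N.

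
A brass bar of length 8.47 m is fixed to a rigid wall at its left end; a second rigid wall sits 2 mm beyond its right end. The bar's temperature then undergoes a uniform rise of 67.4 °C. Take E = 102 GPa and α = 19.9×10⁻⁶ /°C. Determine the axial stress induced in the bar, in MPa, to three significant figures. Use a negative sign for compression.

Free thermal expansion αLΔT = 19.9e-6 · 8470 · 67.4 = 11.36 mm.
The walls engage after the gap closes; constrained expansion = 11.36 − 2 = 9.36 mm.
The walls impose strain ε = −(9.36)/8470 = -1.1051e-03; σ = Eε = 102000 · -1.1051e-03 = -112.7 MPa.

-113 MPa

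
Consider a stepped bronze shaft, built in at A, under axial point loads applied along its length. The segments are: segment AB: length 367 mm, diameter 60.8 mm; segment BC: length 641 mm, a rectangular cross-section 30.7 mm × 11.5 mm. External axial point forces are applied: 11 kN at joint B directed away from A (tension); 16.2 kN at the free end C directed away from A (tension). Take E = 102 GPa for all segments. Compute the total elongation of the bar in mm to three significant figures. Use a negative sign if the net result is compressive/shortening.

Internal axial forces (sectioning from the free end, tension +): N_BC = 16.2 kN, N_AB = 27.2 kN.
A_AB = 2903 mm².
A_BC = 353.1 mm².
δ_AB = 27200·367/(2903·102000) = 0.03371 mm
δ_BC = 16200·641/(353.1·102000) = 0.2884 mm
δ = Σδ_i = 0.3221 mm.

0.322 mm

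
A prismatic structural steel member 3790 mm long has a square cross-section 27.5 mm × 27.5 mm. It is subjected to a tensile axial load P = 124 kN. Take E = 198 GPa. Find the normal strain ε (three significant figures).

8.28e-04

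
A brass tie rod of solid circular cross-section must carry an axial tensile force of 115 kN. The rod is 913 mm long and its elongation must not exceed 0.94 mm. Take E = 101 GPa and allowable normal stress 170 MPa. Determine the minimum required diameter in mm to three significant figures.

37.5 mm

Required area A ≥ P/σ_allow = 115000/170 = 676.5 mm².
For a solid circular section, d ≥ √(4A/π) = 29.35 mm.
Elongation limit: A ≥ PL/(Eδ_allow) = 115000·913/(101000·0.94) = 1106 mm² ⇒ d ≥ 37.52 mm.
The elongation limit governs.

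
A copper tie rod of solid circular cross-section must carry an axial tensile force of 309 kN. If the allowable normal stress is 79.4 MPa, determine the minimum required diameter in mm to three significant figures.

70.4 mm

Required area A ≥ P/σ_allow = 309000/79.4 = 3892 mm².
For a solid circular section, d ≥ √(4A/π) = 70.39 mm.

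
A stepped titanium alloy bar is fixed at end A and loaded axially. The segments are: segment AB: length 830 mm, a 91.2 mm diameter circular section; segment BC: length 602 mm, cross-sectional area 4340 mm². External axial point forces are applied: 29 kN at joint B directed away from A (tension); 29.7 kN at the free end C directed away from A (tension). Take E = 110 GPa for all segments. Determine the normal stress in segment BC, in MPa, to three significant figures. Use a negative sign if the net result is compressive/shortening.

Internal axial forces (sectioning from the free end, tension +): N_BC = 29.7 kN, N_AB = 58.7 kN.
σ_BC = N_BC/A_BC = 29700/4340 = 6.843 MPa.

6.84 MPa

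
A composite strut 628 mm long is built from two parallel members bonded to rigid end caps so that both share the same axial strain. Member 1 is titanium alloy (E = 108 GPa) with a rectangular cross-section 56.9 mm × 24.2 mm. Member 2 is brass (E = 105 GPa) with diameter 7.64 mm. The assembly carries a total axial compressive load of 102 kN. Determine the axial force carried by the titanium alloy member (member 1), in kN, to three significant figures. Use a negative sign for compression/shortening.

A_1 = 1377 mm².
A_2 = 45.84 mm².
Equal strain + equilibrium ⇒ each member carries load in proportion to AE: A₁E₁ = 148700000 N, A₂E₂ = 4814000 N, ΣAE = 153500000 N.
F₁ = P·A₁E₁/ΣAE = -102000·148700000/153500000 = -98800 N.

-98.8 kN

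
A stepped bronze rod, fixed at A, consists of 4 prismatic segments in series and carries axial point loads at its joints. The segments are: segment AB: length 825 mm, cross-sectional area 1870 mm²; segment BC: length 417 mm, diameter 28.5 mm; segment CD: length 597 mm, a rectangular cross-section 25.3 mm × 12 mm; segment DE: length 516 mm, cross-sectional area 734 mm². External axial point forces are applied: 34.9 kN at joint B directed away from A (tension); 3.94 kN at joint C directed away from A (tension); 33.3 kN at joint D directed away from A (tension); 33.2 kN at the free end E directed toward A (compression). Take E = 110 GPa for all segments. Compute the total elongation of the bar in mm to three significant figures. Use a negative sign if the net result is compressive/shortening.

Internal axial forces (sectioning from the free end, tension +): N_DE = -33.2 kN, N_CD = 0.1 kN, N_BC = 4.04 kN, N_AB = 38.94 kN.
A_BC = 637.9 mm².
A_CD = 303.6 mm².
δ_AB = 38940·825/(1870·110000) = 0.1562 mm
δ_BC = 4040·417/(637.9·110000) = 0.02401 mm
δ_CD = 100·597/(303.6·110000) = 0.001788 mm
δ_DE = -33200·516/(734·110000) = -0.2122 mm
δ = Σδ_i = -0.03021 mm.

-0.0302 mm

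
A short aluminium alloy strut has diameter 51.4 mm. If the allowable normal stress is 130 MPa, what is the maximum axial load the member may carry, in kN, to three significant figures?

A = 2075 mm².
P_max = σ_allow · A = 130 · 2075 = 269700 N = 269.7 kN.

270 kN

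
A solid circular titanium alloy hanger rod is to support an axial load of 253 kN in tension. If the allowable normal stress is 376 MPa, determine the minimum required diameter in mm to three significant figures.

29.3 mm

Required area A ≥ P/σ_allow = 253000/376 = 672.9 mm².
For a solid circular section, d ≥ √(4A/π) = 29.27 mm.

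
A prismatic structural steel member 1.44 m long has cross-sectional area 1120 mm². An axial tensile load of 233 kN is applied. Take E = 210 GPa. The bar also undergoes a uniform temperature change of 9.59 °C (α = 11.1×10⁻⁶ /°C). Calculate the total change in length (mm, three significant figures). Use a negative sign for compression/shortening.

δ_mech = NL/(AE) = 233000·1440/(1120·210000) = 1.427 mm.
δ_thermal = αLΔT = 11.1e-6·1440·9.59 = 0.1533 mm.
δ = δ_mech + δ_thermal = 1.58 mm.

1.58 mm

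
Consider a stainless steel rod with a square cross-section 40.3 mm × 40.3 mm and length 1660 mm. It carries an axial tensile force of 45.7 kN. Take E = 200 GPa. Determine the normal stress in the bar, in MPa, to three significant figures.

A = 1624 mm².
σ = N/A = 45700/1624 = 28.14 MPa.

28.1 MPa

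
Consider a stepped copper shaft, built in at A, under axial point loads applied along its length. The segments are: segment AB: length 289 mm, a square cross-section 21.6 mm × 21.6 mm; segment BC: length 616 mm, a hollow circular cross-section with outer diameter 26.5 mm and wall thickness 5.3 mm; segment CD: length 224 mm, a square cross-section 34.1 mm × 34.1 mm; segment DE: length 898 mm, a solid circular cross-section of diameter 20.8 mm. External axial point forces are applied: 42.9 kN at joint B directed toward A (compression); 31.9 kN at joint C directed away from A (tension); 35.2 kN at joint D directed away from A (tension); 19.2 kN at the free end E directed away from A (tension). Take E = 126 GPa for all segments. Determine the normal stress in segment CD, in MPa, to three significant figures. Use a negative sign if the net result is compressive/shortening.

46.8 MPa

Internal axial forces (sectioning from the free end, tension +): N_DE = 19.2 kN, N_CD = 54.4 kN, N_BC = 86.3 kN, N_AB = 43.4 kN.
A_CD = 1163 mm².
σ_CD = N_CD/A_CD = 54400/1163 = 46.78 MPa.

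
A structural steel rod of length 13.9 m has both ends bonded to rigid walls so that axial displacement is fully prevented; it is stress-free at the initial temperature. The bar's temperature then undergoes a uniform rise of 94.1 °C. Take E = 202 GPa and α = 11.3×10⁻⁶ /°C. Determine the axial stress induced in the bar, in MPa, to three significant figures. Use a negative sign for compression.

Free thermal expansion αLΔT = 11.3e-6 · 13900 · 94.1 = 14.78 mm.
The walls impose strain ε = −(14.78)/13900 = -1.0633e-03; σ = Eε = 202000 · -1.0633e-03 = -214.8 MPa.

-215 MPa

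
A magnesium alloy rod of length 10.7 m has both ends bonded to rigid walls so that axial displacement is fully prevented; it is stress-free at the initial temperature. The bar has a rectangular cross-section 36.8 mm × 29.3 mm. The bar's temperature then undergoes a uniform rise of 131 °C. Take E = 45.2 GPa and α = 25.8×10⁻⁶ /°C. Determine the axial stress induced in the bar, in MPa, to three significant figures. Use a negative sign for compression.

-153 MPa

Free thermal expansion αLΔT = 25.8e-6 · 10700 · 131 = 36.16 mm.
The walls impose strain ε = −(36.16)/10700 = -3.3798e-03; σ = Eε = 45200 · -3.3798e-03 = -152.8 MPa.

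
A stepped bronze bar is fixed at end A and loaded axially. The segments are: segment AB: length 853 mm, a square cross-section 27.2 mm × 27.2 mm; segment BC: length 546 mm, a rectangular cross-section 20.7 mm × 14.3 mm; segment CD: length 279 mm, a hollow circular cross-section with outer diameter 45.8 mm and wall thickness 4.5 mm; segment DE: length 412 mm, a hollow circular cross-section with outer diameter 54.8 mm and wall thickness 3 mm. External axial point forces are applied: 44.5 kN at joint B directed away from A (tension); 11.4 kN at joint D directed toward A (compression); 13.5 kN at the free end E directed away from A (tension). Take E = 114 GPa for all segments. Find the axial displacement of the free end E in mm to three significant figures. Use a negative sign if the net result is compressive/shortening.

0.614 mm

Internal axial forces (sectioning from the free end, tension +): N_DE = 13.5 kN, N_CD = 2.1 kN, N_BC = 2.1 kN, N_AB = 46.6 kN.
A_AB = 739.8 mm².
A_BC = 296 mm².
A_CD = 583.9 mm².
A_DE = 488.2 mm².
δ_AB = 46600·853/(739.8·114000) = 0.4713 mm
δ_BC = 2100·546/(296·114000) = 0.03398 mm
δ_CD = 2100·279/(583.9·114000) = 0.008803 mm
δ_DE = 13500·412/(488.2·114000) = 0.09994 mm
δ = Σδ_i = 0.614 mm.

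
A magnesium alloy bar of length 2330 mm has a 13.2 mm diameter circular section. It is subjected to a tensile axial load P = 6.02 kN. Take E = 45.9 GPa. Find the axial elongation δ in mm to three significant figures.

2.23 mm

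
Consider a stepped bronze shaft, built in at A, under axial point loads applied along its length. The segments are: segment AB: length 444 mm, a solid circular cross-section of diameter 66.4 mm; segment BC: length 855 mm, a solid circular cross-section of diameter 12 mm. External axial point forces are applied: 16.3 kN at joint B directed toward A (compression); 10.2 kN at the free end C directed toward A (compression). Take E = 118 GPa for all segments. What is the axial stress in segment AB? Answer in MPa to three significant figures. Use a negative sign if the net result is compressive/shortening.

Internal axial forces (sectioning from the free end, tension +): N_BC = -10.2 kN, N_AB = -26.5 kN.
A_AB = 3463 mm².
σ_AB = N_AB/A_AB = -26500/3463 = -7.653 MPa.

-7.65 MPa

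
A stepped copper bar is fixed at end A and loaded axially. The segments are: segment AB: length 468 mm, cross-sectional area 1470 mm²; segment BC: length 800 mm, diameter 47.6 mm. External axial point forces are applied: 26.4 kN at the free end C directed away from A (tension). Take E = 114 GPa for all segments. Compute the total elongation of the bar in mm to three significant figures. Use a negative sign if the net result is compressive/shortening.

0.178 mm

Internal axial forces (sectioning from the free end, tension +): N_BC = 26.4 kN, N_AB = 26.4 kN.
A_BC = 1780 mm².
δ_AB = 26400·468/(1470·114000) = 0.07373 mm
δ_BC = 26400·800/(1780·114000) = 0.1041 mm
δ = Σδ_i = 0.1778 mm.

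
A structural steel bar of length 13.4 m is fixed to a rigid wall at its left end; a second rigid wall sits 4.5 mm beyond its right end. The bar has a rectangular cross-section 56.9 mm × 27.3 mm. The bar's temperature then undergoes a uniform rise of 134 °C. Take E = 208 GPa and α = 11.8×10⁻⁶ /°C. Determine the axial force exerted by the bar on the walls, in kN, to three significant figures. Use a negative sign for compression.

-402 kN

Free thermal expansion αLΔT = 11.8e-6 · 13400 · 134 = 21.19 mm.
The walls engage after the gap closes; constrained expansion = 21.19 − 4.5 = 16.69 mm.
The walls impose strain ε = −(16.69)/13400 = -1.2454e-03; σ = Eε = 208000 · -1.2454e-03 = -259 MPa.
Wall reaction R = σ·A = -259·1553 = -402400 N = -402.4 kN.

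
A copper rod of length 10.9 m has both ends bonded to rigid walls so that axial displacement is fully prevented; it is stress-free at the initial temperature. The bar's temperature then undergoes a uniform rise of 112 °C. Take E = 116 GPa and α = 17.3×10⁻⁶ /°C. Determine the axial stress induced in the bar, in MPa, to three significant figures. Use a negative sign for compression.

Free thermal expansion αLΔT = 17.3e-6 · 10900 · 112 = 21.12 mm.
The walls impose strain ε = −(21.12)/10900 = -1.9376e-03; σ = Eε = 116000 · -1.9376e-03 = -224.8 MPa.

-225 MPa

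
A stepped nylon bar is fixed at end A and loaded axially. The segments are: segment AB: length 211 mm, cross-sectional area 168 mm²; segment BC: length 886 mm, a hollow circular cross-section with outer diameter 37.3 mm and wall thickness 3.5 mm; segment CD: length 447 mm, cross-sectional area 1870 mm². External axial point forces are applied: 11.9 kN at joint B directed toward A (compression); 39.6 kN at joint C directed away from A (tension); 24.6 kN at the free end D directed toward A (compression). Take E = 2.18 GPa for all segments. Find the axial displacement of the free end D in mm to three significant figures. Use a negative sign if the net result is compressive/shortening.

Internal axial forces (sectioning from the free end, tension +): N_CD = -24.6 kN, N_BC = 15 kN, N_AB = 3.1 kN.
A_BC = 371.7 mm².
δ_AB = 3100·211/(168·2180) = 1.786 mm
δ_BC = 15000·886/(371.7·2180) = 16.4 mm
δ_CD = -24600·447/(1870·2180) = -2.697 mm
δ = Σδ_i = 15.49 mm.

15.5 mm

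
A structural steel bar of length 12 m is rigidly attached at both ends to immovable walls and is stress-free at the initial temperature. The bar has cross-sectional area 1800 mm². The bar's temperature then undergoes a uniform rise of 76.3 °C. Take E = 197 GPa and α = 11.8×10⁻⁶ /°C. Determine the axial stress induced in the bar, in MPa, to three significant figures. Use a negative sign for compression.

-177 MPa

Free thermal expansion αLΔT = 11.8e-6 · 12000 · 76.3 = 10.8 mm.
The walls impose strain ε = −(10.8)/12000 = -9.0034e-04; σ = Eε = 197000 · -9.0034e-04 = -177.4 MPa.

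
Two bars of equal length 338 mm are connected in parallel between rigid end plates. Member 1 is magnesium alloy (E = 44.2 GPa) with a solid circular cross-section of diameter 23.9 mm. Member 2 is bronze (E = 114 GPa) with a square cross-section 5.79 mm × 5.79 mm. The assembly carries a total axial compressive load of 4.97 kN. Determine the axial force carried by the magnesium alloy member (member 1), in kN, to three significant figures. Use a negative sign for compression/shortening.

-4.17 kN

A_1 = 448.6 mm².
A_2 = 33.52 mm².
Equal strain + equilibrium ⇒ each member carries load in proportion to AE: A₁E₁ = 19830000 N, A₂E₂ = 3822000 N, ΣAE = 23650000 N.
F₁ = P·A₁E₁/ΣAE = -4970·19830000/23650000 = -4167 N.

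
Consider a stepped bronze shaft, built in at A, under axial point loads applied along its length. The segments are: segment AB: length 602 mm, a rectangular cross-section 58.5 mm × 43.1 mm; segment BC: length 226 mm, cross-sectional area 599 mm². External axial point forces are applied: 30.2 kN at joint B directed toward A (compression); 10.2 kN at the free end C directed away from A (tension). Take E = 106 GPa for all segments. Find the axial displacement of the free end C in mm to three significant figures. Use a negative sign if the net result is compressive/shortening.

-0.00874 mm

Internal axial forces (sectioning from the free end, tension +): N_BC = 10.2 kN, N_AB = -20 kN.
A_AB = 2521 mm².
δ_AB = -20000·602/(2521·106000) = -0.04505 mm
δ_BC = 10200·226/(599·106000) = 0.03631 mm
δ = Σδ_i = -0.008743 mm.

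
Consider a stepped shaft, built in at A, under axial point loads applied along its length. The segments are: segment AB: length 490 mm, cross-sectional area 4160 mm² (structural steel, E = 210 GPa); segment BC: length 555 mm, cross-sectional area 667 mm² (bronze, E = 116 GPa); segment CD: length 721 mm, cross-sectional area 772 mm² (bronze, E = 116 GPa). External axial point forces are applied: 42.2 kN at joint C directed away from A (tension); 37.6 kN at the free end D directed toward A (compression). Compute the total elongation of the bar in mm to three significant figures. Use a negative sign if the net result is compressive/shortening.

Internal axial forces (sectioning from the free end, tension +): N_CD = -37.6 kN, N_BC = 4.6 kN, N_AB = 4.6 kN.
δ_AB = 4600·490/(4160·210000) = 0.00258 mm
δ_BC = 4600·555/(667·116000) = 0.033 mm
δ_CD = -37600·721/(772·116000) = -0.3027 mm
δ = Σδ_i = -0.2671 mm.

-0.267 mm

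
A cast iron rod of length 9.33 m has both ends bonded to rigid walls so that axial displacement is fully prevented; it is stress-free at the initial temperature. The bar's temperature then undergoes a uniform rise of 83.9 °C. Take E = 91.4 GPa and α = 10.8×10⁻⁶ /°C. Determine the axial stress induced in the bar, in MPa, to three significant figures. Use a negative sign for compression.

-82.8 MPa

Free thermal expansion αLΔT = 10.8e-6 · 9330 · 83.9 = 8.454 mm.
The walls impose strain ε = −(8.454)/9330 = -9.0612e-04; σ = Eε = 91400 · -9.0612e-04 = -82.82 MPa.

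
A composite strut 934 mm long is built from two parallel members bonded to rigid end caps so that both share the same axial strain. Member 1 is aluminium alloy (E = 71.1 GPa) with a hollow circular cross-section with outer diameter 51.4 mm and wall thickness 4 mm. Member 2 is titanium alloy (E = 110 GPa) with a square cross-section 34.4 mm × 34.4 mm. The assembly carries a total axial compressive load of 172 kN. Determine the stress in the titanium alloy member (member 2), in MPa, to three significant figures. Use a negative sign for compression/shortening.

A_1 = 595.6 mm².
A_2 = 1183 mm².
Equal strain + equilibrium ⇒ each member carries load in proportion to AE: A₁E₁ = 42350000 N, A₂E₂ = 130200000 N, ΣAE = 172500000 N.
σ₂ = P·E₂/ΣAE = -172000·110000/172500000 = -109.7 MPa.

-110 MPa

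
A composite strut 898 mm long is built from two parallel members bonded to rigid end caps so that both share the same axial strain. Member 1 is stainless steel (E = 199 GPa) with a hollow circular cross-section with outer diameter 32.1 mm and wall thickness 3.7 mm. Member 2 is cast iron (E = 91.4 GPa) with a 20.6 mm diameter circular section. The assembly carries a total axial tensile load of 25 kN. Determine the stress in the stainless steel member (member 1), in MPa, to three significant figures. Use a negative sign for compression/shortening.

51.7 MPa

A_1 = 330.1 mm².
A_2 = 333.3 mm².
Equal strain + equilibrium ⇒ each member carries load in proportion to AE: A₁E₁ = 65690000 N, A₂E₂ = 30460000 N, ΣAE = 96160000 N.
σ₁ = P·E₁/ΣAE = 25000·199000/96160000 = 51.74 MPa.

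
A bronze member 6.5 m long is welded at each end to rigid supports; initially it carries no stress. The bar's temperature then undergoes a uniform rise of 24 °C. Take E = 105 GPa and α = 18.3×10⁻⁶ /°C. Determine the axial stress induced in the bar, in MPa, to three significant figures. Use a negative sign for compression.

-46.1 MPa

Free thermal expansion αLΔT = 18.3e-6 · 6500 · 24 = 2.855 mm.
The walls impose strain ε = −(2.855)/6500 = -4.3920e-04; σ = Eε = 105000 · -4.3920e-04 = -46.12 MPa.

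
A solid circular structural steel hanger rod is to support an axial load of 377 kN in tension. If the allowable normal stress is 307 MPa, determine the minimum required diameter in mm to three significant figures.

39.5 mm

Required area A ≥ P/σ_allow = 377000/307 = 1228 mm².
For a solid circular section, d ≥ √(4A/π) = 39.54 mm.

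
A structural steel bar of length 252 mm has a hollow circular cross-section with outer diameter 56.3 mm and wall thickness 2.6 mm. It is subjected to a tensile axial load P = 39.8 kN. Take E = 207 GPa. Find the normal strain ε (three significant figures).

4.38e-04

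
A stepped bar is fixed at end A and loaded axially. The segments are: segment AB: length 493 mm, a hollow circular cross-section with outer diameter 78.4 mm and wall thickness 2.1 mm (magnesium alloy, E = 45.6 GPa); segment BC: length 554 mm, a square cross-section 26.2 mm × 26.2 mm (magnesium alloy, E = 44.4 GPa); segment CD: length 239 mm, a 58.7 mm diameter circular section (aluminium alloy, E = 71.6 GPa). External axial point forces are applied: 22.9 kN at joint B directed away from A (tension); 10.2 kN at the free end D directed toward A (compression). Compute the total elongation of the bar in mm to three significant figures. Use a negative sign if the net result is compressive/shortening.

0.0748 mm

Internal axial forces (sectioning from the free end, tension +): N_CD = -10.2 kN, N_BC = -10.2 kN, N_AB = 12.7 kN.
A_AB = 503.4 mm².
A_BC = 686.4 mm².
A_CD = 2706 mm².
δ_AB = 12700·493/(503.4·45600) = 0.2728 mm
δ_BC = -10200·554/(686.4·44400) = -0.1854 mm
δ_CD = -10200·239/(2706·71600) = -0.01258 mm
δ = Σδ_i = 0.07478 mm.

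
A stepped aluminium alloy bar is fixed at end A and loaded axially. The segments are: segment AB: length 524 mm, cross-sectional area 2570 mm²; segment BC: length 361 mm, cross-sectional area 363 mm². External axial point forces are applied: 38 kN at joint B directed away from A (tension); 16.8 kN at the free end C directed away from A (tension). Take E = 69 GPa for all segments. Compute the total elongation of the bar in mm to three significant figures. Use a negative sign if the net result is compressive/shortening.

Internal axial forces (sectioning from the free end, tension +): N_BC = 16.8 kN, N_AB = 54.8 kN.
δ_AB = 54800·524/(2570·69000) = 0.1619 mm
δ_BC = 16800·361/(363·69000) = 0.2421 mm
δ = Σδ_i = 0.4041 mm.

0.404 mm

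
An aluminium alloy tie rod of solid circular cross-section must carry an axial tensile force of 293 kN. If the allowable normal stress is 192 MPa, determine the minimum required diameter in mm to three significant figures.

44.1 mm

Required area A ≥ P/σ_allow = 293000/192 = 1526 mm².
For a solid circular section, d ≥ √(4A/π) = 44.08 mm.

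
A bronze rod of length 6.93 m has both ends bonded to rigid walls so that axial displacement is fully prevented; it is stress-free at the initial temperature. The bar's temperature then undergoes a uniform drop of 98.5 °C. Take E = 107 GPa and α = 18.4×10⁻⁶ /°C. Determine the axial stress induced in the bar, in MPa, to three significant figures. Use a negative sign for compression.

Free thermal expansion αLΔT = 18.4e-6 · 6930 · -98.5 = -12.56 mm.
The walls impose strain ε = −(-12.56)/6930 = 1.8124e-03; σ = Eε = 107000 · 1.8124e-03 = 193.9 MPa.

194 MPa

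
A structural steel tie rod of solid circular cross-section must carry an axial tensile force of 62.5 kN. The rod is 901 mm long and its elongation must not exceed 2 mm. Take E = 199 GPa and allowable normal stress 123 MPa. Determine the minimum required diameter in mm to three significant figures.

Required area A ≥ P/σ_allow = 62500/123 = 508.1 mm².
For a solid circular section, d ≥ √(4A/π) = 25.44 mm.
Elongation limit: A ≥ PL/(Eδ_allow) = 62500·901/(199000·2) = 141.5 mm² ⇒ d ≥ 13.42 mm.
The stress limit governs.

25.4 mm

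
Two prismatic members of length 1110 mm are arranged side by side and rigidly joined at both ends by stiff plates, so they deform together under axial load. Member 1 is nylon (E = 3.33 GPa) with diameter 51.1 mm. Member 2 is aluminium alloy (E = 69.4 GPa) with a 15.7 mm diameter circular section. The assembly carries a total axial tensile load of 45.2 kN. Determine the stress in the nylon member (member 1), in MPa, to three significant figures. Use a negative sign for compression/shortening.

A_1 = 2051 mm².
A_2 = 193.6 mm².
Equal strain + equilibrium ⇒ each member carries load in proportion to AE: A₁E₁ = 6829000 N, A₂E₂ = 13440000 N, ΣAE = 20260000 N.
σ₁ = P·E₁/ΣAE = 45200·3330/20260000 = 7.428 MPa.

7.43 MPa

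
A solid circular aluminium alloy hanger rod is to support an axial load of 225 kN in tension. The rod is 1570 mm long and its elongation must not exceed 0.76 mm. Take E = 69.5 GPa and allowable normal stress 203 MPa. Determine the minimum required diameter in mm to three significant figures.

Required area A ≥ P/σ_allow = 225000/203 = 1108 mm².
For a solid circular section, d ≥ √(4A/π) = 37.57 mm.
Elongation limit: A ≥ PL/(Eδ_allow) = 225000·1570/(69500·0.76) = 6688 mm² ⇒ d ≥ 92.28 mm.
The elongation limit governs.

92.3 mm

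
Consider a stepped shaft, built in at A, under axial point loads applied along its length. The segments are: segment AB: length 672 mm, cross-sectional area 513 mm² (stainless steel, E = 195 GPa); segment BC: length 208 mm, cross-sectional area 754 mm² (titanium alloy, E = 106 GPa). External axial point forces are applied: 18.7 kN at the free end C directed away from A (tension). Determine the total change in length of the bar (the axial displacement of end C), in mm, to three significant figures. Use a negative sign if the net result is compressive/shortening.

Internal axial forces (sectioning from the free end, tension +): N_BC = 18.7 kN, N_AB = 18.7 kN.
δ_AB = 18700·672/(513·195000) = 0.1256 mm
δ_BC = 18700·208/(754·106000) = 0.04867 mm
δ = Σδ_i = 0.1743 mm.

0.174 mm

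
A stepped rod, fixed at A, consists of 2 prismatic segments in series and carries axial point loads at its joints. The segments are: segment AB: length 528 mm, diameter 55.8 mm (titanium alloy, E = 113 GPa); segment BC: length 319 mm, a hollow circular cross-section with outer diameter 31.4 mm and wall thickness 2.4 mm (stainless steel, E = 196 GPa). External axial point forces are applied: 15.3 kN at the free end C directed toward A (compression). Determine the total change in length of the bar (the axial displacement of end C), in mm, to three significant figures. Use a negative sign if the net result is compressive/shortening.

Internal axial forces (sectioning from the free end, tension +): N_BC = -15.3 kN, N_AB = -15.3 kN.
A_AB = 2445 mm².
A_BC = 218.7 mm².
δ_AB = -15300·528/(2445·113000) = -0.02923 mm
δ_BC = -15300·319/(218.7·196000) = -0.1139 mm
δ = Σδ_i = -0.1431 mm.

-0.143 mm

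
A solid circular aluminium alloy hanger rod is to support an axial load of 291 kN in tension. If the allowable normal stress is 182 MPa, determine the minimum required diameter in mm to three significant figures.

Required area A ≥ P/σ_allow = 291000/182 = 1599 mm².
For a solid circular section, d ≥ √(4A/π) = 45.12 mm.

45.1 mm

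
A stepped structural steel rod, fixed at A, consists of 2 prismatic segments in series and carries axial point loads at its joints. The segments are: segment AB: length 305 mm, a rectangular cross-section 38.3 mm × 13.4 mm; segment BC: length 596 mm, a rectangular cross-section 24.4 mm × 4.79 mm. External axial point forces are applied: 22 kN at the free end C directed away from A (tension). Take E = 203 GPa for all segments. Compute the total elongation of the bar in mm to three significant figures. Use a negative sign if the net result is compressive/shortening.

Internal axial forces (sectioning from the free end, tension +): N_BC = 22 kN, N_AB = 22 kN.
A_AB = 513.2 mm².
A_BC = 116.9 mm².
δ_AB = 22000·305/(513.2·203000) = 0.06441 mm
δ_BC = 22000·596/(116.9·203000) = 0.5526 mm
δ = Σδ_i = 0.6171 mm.

0.617 mm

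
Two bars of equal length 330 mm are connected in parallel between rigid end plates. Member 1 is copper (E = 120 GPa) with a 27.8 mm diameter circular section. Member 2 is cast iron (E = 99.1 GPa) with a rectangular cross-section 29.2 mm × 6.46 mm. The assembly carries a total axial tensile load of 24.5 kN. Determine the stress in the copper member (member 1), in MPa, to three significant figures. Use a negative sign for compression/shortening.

32.1 MPa

A_1 = 607 mm².
A_2 = 188.6 mm².
Equal strain + equilibrium ⇒ each member carries load in proportion to AE: A₁E₁ = 72840000 N, A₂E₂ = 18690000 N, ΣAE = 91530000 N.
σ₁ = P·E₁/ΣAE = 24500·120000/91530000 = 32.12 MPa.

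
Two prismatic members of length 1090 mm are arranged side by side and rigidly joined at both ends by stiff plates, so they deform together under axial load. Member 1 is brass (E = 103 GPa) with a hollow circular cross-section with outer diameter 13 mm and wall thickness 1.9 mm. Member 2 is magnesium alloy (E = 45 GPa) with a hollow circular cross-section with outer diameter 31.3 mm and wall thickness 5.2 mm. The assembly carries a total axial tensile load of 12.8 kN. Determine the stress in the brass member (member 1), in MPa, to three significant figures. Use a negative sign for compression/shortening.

A_1 = 66.26 mm².
A_2 = 426.4 mm².
Equal strain + equilibrium ⇒ each member carries load in proportion to AE: A₁E₁ = 6824000 N, A₂E₂ = 19190000 N, ΣAE = 26010000 N.
σ₁ = P·E₁/ΣAE = 12800·103000/26010000 = 50.69 MPa.

50.7 MPa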